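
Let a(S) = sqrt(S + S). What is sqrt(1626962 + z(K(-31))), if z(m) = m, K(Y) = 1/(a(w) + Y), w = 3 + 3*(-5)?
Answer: sqrt((50435821 - 3253924*I*sqrt(6))/(31 - 2*I*sqrt(6))) ≈ 1275.5 - 0.e-6*I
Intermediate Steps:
w = -12 (w = 3 - 15 = -12)
a(S) = sqrt(2)*sqrt(S) (a(S) = sqrt(2*S) = sqrt(2)*sqrt(S))
K(Y) = 1/(Y + 2*I*sqrt(6)) (K(Y) = 1/(sqrt(2)*sqrt(-12) + Y) = 1/(sqrt(2)*(2*I*sqrt(3)) + Y) = 1/(2*I*sqrt(6) + Y) = 1/(Y + 2*I*sqrt(6)))
sqrt(1626962 + z(K(-31))) = sqrt(1626962 + 1/(-31 + 2*I*sqrt(6)))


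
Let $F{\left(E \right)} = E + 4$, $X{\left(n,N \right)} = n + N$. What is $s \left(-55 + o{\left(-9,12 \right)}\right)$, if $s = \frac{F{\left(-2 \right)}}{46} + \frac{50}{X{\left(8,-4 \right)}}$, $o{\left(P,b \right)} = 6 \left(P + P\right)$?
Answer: $- \frac{94051}{46} \approx -2044.6$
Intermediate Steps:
$X{\left(n,N \right)} = N + n$
$F{\left(E \right)} = 4 + E$
$o{\left(P,b \right)} = 12 P$ ($o{\left(P,b \right)} = 6 \cdot 2 P = 12 P$)
$s = \frac{577}{46}$ ($s = \frac{4 - 2}{46} + \frac{50}{-4 + 8} = 2 \cdot \frac{1}{46} + \frac{50}{4} = \frac{1}{23} + 50 \cdot \frac{1}{4} = \frac{1}{23} + \frac{25}{2} = \frac{577}{46} \approx 12.543$)
$s \left(-55 + o{\left(-9,12 \right)}\right) = \frac{577 \left(-55 + 12 \left(-9\right)\right)}{46} = \frac{577 \left(-55 - 108\right)}{46} = \frac{577}{46} \left(-163\right) = - \frac{94051}{46}$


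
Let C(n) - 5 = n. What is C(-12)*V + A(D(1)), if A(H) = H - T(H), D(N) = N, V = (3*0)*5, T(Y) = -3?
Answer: 4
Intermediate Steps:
V = 0 (V = 0*5 = 0)
C(n) = 5 + n
A(H) = 3 + H (A(H) = H - 1*(-3) = H + 3 = 3 + H)
C(-12)*V + A(D(1)) = (5 - 12)*0 + (3 + 1) = -7*0 + 4 = 0 + 4 = 4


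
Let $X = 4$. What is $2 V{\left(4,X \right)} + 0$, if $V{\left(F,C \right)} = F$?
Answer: $8$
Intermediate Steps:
$2 V{\left(4,X \right)} + 0 = 2 \cdot 4 + 0 = 8 + 0 = 8$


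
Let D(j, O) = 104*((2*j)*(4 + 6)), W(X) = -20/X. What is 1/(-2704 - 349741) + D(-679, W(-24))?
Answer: -497765122401/352445 ≈ -1.4123e+6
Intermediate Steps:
D(j, O) = 2080*j (D(j, O) = 104*((2*j)*10) = 104*(20*j) = 2080*j)
1/(-2704 - 349741) + D(-679, W(-24)) = 1/(-2704 - 349741) + 2080*(-679) = 1/(-352445) - 1412320 = -1/352445 - 1412320 = -497765122401/352445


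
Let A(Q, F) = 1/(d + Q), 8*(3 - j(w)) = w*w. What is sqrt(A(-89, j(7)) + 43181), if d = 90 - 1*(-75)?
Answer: sqrt(62353383)/38 ≈ 207.80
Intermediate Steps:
d = 165 (d = 90 + 75 = 165)
j(w) = 3 - w**2/8 (j(w) = 3 - w*w/8 = 3 - w**2/8)
A(Q, F) = 1/(165 + Q)
sqrt(A(-89, j(7)) + 43181) = sqrt(1/(165 - 89) + 43181) = sqrt(1/76 + 43181) = sqrt(3281757/76) = sqrt(62353383)/38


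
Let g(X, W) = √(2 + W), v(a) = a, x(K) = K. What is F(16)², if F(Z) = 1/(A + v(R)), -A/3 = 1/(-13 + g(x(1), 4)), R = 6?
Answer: 38309/1491075 - 226*√6/1491075 ≈ 0.025321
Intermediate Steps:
A = -3/(-13 + √6) (A = -3/(-13 + √(2 + 4)) = -3/(-13 + √6) ≈ 0.28435)
F(Z) = 1/(1017/163 + 3*√6/163) (F(Z) = 1/((39/163 + 3*√6/163) + 6) = 1/(1017/163 + 3*√6/163))
F(16)² = (113/705 - √6/2115)²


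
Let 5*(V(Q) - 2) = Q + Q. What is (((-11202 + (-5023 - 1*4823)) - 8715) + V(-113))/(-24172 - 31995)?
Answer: 149031/280835 ≈ 0.53067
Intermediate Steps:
V(Q) = 2 + 2*Q/5 (V(Q) = 2 + (Q + Q)/5 = 2 + (2*Q)/5 = 2 + 2*Q/5)
(((-11202 + (-5023 - 1*4823)) - 8715) + V(-113))/(-24172 - 31995) = (((-11202 + (-5023 - 1*4823)) - 8715) + (2 + (⅖)*(-113)))/(-24172 - 31995) = (((-11202 + (-5023 - 4823)) - 8715) + (2 - 226/5))/(-56167) = (((-11202 - 9846) - 8715) - 216/5)*(-1/56167) = ((-21048 - 8715) - 216/5)*(-1/56167) = (-29763 - 216/5)*(-1/56167) = -149031/5*(-1/56167) = 149031/280835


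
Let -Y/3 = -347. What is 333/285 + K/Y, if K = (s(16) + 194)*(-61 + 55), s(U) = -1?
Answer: 1847/32965 ≈ 0.056029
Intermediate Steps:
Y = 1041 (Y = -3*(-347) = 1041)
K = -1158 (K = (-1 + 194)*(-61 + 55) = 193*(-6) = -1158)
333/285 + K/Y = 333/285 - 1158/1041 = 333*(1/285) - 1158*1/1041 = 111/95 - 386/347 = 1847/32965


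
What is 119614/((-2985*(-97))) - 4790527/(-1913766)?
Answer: 538662115513/184707125490 ≈ 2.9163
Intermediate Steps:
119614/((-2985*(-97))) - 4790527/(-1913766) = 119614/289545 - 4790527*(-1/1913766) = 119614*(1/289545) + 4790527/1913766 = 119614/289545 + 4790527/1913766 = 538662115513/184707125490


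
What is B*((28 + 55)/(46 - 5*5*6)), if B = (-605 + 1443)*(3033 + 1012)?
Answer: -140672965/52 ≈ -2.7052e+6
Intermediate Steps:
B = 3389710 (B = 838*4045 = 3389710)
B*((28 + 55)/(46 - 5*5*6)) = 3389710*((28 + 55)/(46 - 5*5*6)) = 3389710*(83/(46 - 25*6)) = 3389710*(83/(46 - 150)) = 3389710*(83/(-104)) = 3389710*(83*(-1/104)) = 3389710*(-83/104) = -140672965/52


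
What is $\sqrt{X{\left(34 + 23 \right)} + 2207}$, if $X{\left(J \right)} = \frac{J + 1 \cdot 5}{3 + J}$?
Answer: $\frac{\sqrt{1987230}}{30} \approx 46.99$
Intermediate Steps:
$X{\left(J \right)} = \frac{5 + J}{3 + J}$ ($X{\left(J \right)} = \frac{J + 5}{3 + J} = \frac{5 + J}{3 + J}$)
$\sqrt{X{\left(34 + 23 \right)} + 2207} = \sqrt{\frac{5 + \left(34 + 23\right)}{3 + \left(34 + 23\right)} + 2207} = \sqrt{\frac{5 + 57}{3 + 57} + 2207} = \sqrt{\frac{1}{60} \cdot 62 + 2207} = \sqrt{\frac{31}{30} + 2207} = \sqrt{\frac{66241}{30}} = \frac{\sqrt{1987230}}{30}$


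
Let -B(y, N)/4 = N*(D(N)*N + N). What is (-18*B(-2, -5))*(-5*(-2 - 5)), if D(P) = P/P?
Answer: 126000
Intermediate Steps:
D(P) = 1
B(y, N) = -8*N**2 (B(y, N) = -4*N*(1*N + N) = -4*N*(N + N) = -4*N*2*N = -8*N**2)
(-18*B(-2, -5))*(-5*(-2 - 5)) = (-(-144)*(-5)**2)*(-5*(-2 - 5)) = (-(-144)*25)*(-5*(-7)) = -18*(-200)*35 = 3600*35 = 126000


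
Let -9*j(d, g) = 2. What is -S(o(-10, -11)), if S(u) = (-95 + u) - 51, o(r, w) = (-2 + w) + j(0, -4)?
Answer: 1433/9 ≈ 159.22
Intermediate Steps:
j(d, g) = -2/9 (j(d, g) = -⅑*2 = -2/9)
o(r, w) = -20/9 + w (o(r, w) = (-2 + w) - 2/9 = -20/9 + w)
S(u) = -146 + u
-S(o(-10, -11)) = -(-146 + (-20/9 - 11)) = -(-146 - 119/9) = -1*(-1433/9) = 1433/9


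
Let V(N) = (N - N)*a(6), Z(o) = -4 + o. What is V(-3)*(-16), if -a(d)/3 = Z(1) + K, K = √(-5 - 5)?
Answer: 0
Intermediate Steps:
K = I*√10 (K = √(-10) = I*√10 ≈ 3.1623*I)
a(d) = 9 - 3*I*√10 (a(d) = -3*((-4 + 1) + I*√10) = -3*(-3 + I*√10) = 9 - 3*I*√10)
V(N) = 0 (V(N) = (N - N)*(9 - 3*I*√10) = 0*(9 - 3*I*√10) = 0)
V(-3)*(-16) = 0*(-16) = 0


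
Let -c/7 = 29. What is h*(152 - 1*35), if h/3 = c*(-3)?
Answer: 213759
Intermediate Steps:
c = -203 (c = -7*29 = -203)
h = 1827 (h = 3*(-203*(-3)) = 3*609 = 1827)
h*(152 - 1*35) = 1827*(152 - 1*35) = 1827*(152 - 35) = 1827*117 = 213759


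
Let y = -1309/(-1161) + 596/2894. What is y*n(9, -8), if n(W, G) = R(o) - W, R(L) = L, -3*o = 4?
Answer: -69443131/5039901 ≈ -13.779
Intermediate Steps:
o = -4/3 (o = -⅓*4 = -4/3 ≈ -1.3333)
n(W, G) = -4/3 - W
y = 2240101/1679967 (y = -1309*(-1/1161) + 596*(1/2894) = 1309/1161 + 298/1447 = 2240101/1679967 ≈ 1.3334)
y*n(9, -8) = 2240101*(-4/3 - 1*9)/1679967 = 2240101*(-4/3 - 9)/1679967 = (2240101/1679967)*(-31/3) = -69443131/5039901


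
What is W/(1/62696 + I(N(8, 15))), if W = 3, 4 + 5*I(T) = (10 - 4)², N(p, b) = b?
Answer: 313480/668759 ≈ 0.46875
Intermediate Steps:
I(T) = 32/5 (I(T) = -⅘ + (10 - 4)²/5 = -⅘ + (⅕)*6² = -⅘ + (⅕)*36 = -⅘ + 36/5 = 32/5)
W/(1/62696 + I(N(8, 15))) = 3/(1/62696 + 32/5) = 3/(2006277/313480) = 3*(313480/2006277) = 313480/668759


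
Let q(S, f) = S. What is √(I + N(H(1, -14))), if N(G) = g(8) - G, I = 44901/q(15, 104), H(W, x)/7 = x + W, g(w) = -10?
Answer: 6*√2135/5 ≈ 55.447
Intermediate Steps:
H(W, x) = 7*W + 7*x (H(W, x) = 7*(x + W) = 7*(W + x) = 7*W + 7*x)
I = 14967/5 (I = 44901/15 = 44901*(1/15) = 14967/5 ≈ 2993.4)
N(G) = -10 - G
√(I + N(H(1, -14))) = √(14967/5 + (-10 - (7*1 + 7*(-14)))) = √(14967/5 + (-10 - (7 - 98))) = √(14967/5 + (-10 - 1*(-91))) = √(14967/5 + (-10 + 91)) = √(14967/5 + 81) = √(15372/5) = 6*√2135/5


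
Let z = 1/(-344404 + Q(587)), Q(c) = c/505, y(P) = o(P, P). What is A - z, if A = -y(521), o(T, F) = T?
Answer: -90614108088/173923433 ≈ -521.00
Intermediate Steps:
y(P) = P
Q(c) = c/505 (Q(c) = c*(1/505) = c/505)
A = -521 (A = -1*521 = -521)
z = -505/173923433 (z = 1/(-344404 + (1/505)*587) = 1/(-344404 + 587/505) = 1/(-173923433/505) = -505/173923433 ≈ -2.9036e-6)
A - z = -521 - 1*(-505/173923433) = -521 + 505/173923433 = -90614108088/173923433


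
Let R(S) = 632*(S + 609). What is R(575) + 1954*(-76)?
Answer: 599784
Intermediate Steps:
R(S) = 384888 + 632*S (R(S) = 632*(609 + S) = 384888 + 632*S)
R(575) + 1954*(-76) = (384888 + 632*575) + 1954*(-76) = (384888 + 363400) - 148504 = 748288 - 148504 = 599784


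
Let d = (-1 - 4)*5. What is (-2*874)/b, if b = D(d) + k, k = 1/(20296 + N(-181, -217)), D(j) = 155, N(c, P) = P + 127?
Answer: -35320088/3131931 ≈ -11.277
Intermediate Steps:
d = -25 (d = -5*5 = -25)
N(c, P) = 127 + P
k = 1/20206 (k = 1/(20296 + (127 - 217)) = 1/(20296 - 90) = 1/20206 ≈ 4.9490e-5)
b = 3131931/20206 (b = 155 + 1/20206 = 3131931/20206 ≈ 155.00)
(-2*874)/b = (-2*874)/(3131931/20206) = -1748*20206/3131931 = -35320088/3131931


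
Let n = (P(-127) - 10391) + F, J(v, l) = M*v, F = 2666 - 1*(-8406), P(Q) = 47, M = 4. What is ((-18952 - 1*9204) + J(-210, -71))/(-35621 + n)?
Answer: 28996/34893 ≈ 0.83100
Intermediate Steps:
F = 11072 (F = 2666 + 8406 = 11072)
J(v, l) = 4*v
n = 728 (n = (47 - 10391) + 11072 = -10344 + 11072 = 728)
((-18952 - 1*9204) + J(-210, -71))/(-35621 + n) = ((-18952 - 1*9204) + 4*(-210))/(-35621 + 728) = ((-18952 - 9204) - 840)/(-34893) = (-28156 - 840)*(-1/34893) = -28996*(-1/34893) = 28996/34893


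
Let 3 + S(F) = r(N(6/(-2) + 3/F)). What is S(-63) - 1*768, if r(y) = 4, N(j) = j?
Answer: -767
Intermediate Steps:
S(F) = 1 (S(F) = -3 + 4 = 1)
S(-63) - 1*768 = 1 - 1*768 = 1 - 768 = -767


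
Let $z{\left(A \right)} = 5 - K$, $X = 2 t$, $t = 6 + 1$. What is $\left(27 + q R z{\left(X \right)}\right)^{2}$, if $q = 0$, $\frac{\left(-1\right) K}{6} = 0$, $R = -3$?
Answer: $729$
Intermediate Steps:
$K = 0$ ($K = \left(-6\right) 0 = 0$)
$t = 7$
$X = 14$ ($X = 2 \cdot 7 = 14$)
$z{\left(A \right)} = 5$ ($z{\left(A \right)} = 5 - 0 = 5 + 0 = 5$)
$\left(27 + q R z{\left(X \right)}\right)^{2} = \left(27 + 0 \left(-3\right) 5\right)^{2} = \left(27 + 0 \cdot 5\right)^{2} = \left(27 + 0\right)^{2} = 27^{2} = 729$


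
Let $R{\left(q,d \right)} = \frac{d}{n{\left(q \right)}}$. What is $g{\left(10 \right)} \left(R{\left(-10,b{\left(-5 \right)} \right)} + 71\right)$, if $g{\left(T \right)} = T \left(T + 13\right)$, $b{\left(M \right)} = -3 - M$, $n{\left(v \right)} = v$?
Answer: $16284$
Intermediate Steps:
$R{\left(q,d \right)} = \frac{d}{q}$
$g{\left(T \right)} = T \left(13 + T\right)$
$g{\left(10 \right)} \left(R{\left(-10,b{\left(-5 \right)} \right)} + 71\right) = 10 \left(13 + 10\right) \left(\frac{-3 - -5}{-10} + 71\right) = 10 \cdot 23 \left(\left(-3 + 5\right) \left(- \frac{1}{10}\right) + 71\right) = 230 \left(2 \left(- \frac{1}{10}\right) + 71\right) = 230 \left(- \frac{1}{5} + 71\right) = 230 \cdot \frac{354}{5} = 16284$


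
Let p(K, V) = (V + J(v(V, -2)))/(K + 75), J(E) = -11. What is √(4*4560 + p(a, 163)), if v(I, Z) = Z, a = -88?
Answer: 2*√770146/13 ≈ 135.01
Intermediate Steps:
p(K, V) = (-11 + V)/(75 + K) (p(K, V) = (V - 11)/(K + 75) = (-11 + V)/(75 + K))
√(4*4560 + p(a, 163)) = √(4*4560 + (-11 + 163)/(75 - 88)) = √(18240 + 152/(-13)) = √(18240 - 1/13*152) = √(18240 - 152/13) = √(236968/13) = 2*√770146/13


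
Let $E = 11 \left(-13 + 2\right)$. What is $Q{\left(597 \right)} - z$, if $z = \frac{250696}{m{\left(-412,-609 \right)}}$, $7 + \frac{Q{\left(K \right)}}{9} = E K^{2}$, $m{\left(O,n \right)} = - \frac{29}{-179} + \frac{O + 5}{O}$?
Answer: $- \frac{32932255005272}{84801} \approx -3.8835 \cdot 10^{8}$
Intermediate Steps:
$m{\left(O,n \right)} = \frac{29}{179} + \frac{5 + O}{O}$ ($m{\left(O,n \right)} = \left(-29\right) \left(- \frac{1}{179}\right) + \frac{5 + O}{O} = \frac{29}{179} + \frac{5 + O}{O}$)
$E = -121$ ($E = 11 \left(-11\right) = -121$)
$Q{\left(K \right)} = -63 - 1089 K^{2}$ ($Q{\left(K \right)} = -63 + 9 \left(- 121 K^{2}\right) = -63 - 1089 K^{2}$)
$z = \frac{18488328608}{84801}$ ($z = \frac{250696}{\frac{208}{179} + \frac{5}{-412}} = \frac{250696}{\frac{208}{179} + 5 \left(- \frac{1}{412}\right)} = \frac{250696}{\frac{208}{179} - \frac{5}{412}} = \frac{250696}{\frac{84801}{73748}} = 250696 \cdot \frac{73748}{84801} = \frac{18488328608}{84801} \approx 2.1802 \cdot 10^{5}$)
$Q{\left(597 \right)} - z = \left(-63 - 1089 \cdot 597^{2}\right) - \frac{18488328608}{84801} = \left(-63 - 388129401\right) - \frac{18488328608}{84801} = -388129464 - \frac{18488328608}{84801} = - \frac{32932255005272}{84801}$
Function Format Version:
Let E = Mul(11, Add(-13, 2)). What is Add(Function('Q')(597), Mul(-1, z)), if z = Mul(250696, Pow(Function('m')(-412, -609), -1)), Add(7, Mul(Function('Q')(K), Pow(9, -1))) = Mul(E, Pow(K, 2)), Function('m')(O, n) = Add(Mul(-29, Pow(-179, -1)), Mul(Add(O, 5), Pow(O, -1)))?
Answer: Rational(-32932255005272, 84801) ≈ -3.8835e+8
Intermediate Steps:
Function('m')(O, n) = Add(Rational(29, 179), Mul(Pow(O, -1), Add(5, O))) (Function('m')(O, n) = Add(Mul(-29, Rational(-1, 179)), Mul(Add(5, O), Pow(O, -1))) = Add(Rational(29, 179), Mul(Pow(O, -1), Add(5, O))))
E = -121 (E = Mul(11, -11) = -121)
Function('Q')(K) = Add(-63, Mul(-1089, Pow(K, 2))) (Function('Q')(K) = Add(-63, Mul(9, Mul(-121, Pow(K, 2)))) = Add(-63, Mul(-1089, Pow(K, 2))))
z = Rational(18488328608, 84801) (z = Mul(250696, Pow(Add(Rational(208, 179), Mul(5, Pow(-412, -1))), -1)) = Mul(250696, Pow(Add(Rational(208, 179), Mul(5, Rational(-1, 412))), -1)) = Mul(250696, Pow(Add(Rational(208, 179), Rational(-5, 412)), -1)) = Mul(250696, Pow(Rational(84801, 73748), -1)) = Mul(250696, Rational(73748, 84801)) = Rational(18488328608, 84801) ≈ 2.1802e+5)
Add(Function('Q')(597), Mul(-1, z)) = Add(Add(-63, Mul(-1089, Pow(597, 2))), Mul(-1, Rational(18488328608, 84801))) = Add(Add(-63, Mul(-1089, 356409)), Rational(-18488328608, 84801)) = Add(Add(-63, -388129401), Rational(-18488328608, 84801)) = Add(-388129464, Rational(-18488328608, 84801)) = Rational(-32932255005272, 84801)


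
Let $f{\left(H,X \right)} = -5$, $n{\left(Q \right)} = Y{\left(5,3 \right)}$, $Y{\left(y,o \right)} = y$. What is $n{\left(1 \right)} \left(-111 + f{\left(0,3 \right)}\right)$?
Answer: $-580$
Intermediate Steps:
$n{\left(Q \right)} = 5$
$n{\left(1 \right)} \left(-111 + f{\left(0,3 \right)}\right) = 5 \left(-111 - 5\right) = 5 \left(-116\right) = -580$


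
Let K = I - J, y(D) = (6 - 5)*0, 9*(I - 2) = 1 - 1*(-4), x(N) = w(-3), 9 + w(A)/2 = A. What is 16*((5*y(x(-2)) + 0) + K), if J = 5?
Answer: -352/9 ≈ -39.111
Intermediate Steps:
w(A) = -18 + 2*A
x(N) = -24 (x(N) = -18 + 2*(-3) = -18 - 6 = -24)
I = 23/9 (I = 2 + (1 - 1*(-4))/9 = 2 + (1 + 4)/9 = 2 + (⅑)*5 = 2 + 5/9 = 23/9 ≈ 2.5556)
y(D) = 0 (y(D) = 1*0 = 0)
K = -22/9 (K = 23/9 - 1*5 = 23/9 - 5 = -22/9 ≈ -2.4444)
16*((5*y(x(-2)) + 0) + K) = 16*((5*0 + 0) - 22/9) = 16*((0 + 0) - 22/9) = 16*(0 - 22/9) = 16*(-22/9) = -352/9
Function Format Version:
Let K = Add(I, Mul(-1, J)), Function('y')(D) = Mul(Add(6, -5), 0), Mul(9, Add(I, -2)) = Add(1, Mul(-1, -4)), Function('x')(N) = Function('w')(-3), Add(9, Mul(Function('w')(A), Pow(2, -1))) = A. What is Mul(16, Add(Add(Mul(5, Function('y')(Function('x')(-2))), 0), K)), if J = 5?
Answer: Rational(-352, 9) ≈ -39.111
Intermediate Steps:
Function('w')(A) = Add(-18, Mul(2, A))
Function('x')(N) = -24 (Function('x')(N) = Add(-18, Mul(2, -3)) = Add(-18, -6) = -24)
I = Rational(23, 9) (I = Add(2, Mul(Rational(1, 9), Add(1, Mul(-1, -4)))) = Add(2, Mul(Rational(1, 9), Add(1, 4))) = Add(2, Mul(Rational(1, 9), 5)) = Add(2, Rational(5, 9)) = Rational(23, 9) ≈ 2.5556)
Function('y')(D) = 0 (Function('y')(D) = Mul(1, 0) = 0)
K = Rational(-22, 9) (K = Add(Rational(23, 9), Mul(-1, 5)) = Add(Rational(23, 9), -5) = Rational(-22, 9) ≈ -2.4444)
Mul(16, Add(Add(Mul(5, Function('y')(Function('x')(-2))), 0), K)) = Mul(16, Add(Add(Mul(5, 0), 0), Rational(-22, 9))) = Mul(16, Add(Add(0, 0), Rational(-22, 9))) = Mul(16, Add(0, Rational(-22, 9))) = Mul(16, Rational(-22, 9)) = Rational(-352, 9)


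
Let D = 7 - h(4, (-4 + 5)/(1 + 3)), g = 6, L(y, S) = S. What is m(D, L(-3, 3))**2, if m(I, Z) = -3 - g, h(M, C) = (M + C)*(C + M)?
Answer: 81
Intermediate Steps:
h(M, C) = (C + M)**2 (h(M, C) = (C + M)*(C + M) = (C + M)**2)
D = -177/16 (D = 7 - ((-4 + 5)/(1 + 3) + 4)**2 = 7 - (1/4 + 4)**2 = 7 - (17/4)**2 = 7 - 1*289/16 = 7 - 289/16 = -177/16 ≈ -11.063)
m(I, Z) = -9 (m(I, Z) = -3 - 1*6 = -3 - 6 = -9)
m(D, L(-3, 3))**2 = (-9)**2 = 81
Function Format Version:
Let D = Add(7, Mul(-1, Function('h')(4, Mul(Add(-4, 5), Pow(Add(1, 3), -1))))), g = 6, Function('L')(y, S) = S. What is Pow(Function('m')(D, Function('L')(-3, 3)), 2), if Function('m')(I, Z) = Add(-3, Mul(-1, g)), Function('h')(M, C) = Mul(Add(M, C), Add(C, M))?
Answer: 81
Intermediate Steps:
Function('h')(M, C) = Pow(Add(C, M), 2) (Function('h')(M, C) = Mul(Add(C, M), Add(C, M)) = Pow(Add(C, M), 2))
D = Rational(-177, 16) (D = Add(7, Mul(-1, Pow(Add(Mul(Add(-4, 5), Pow(Add(1, 3), -1)), 4), 2))) = Add(7, Mul(-1, Pow(Add(Mul(1, Pow(4, -1)), 4), 2))) = Add(7, Mul(-1, Pow(Add(Mul(1, Rational(1, 4)), 4), 2))) = Add(7, Mul(-1, Pow(Add(Rational(1, 4), 4), 2))) = Add(7, Mul(-1, Pow(Rational(17, 4), 2))) = Add(7, Mul(-1, Rational(289, 16))) = Add(7, Rational(-289, 16)) = Rational(-177, 16) ≈ -11.063)
Function('m')(I, Z) = -9 (Function('m')(I, Z) = Add(-3, Mul(-1, 6)) = Add(-3, -6) = -9)
Pow(Function('m')(D, Function('L')(-3, 3)), 2) = Pow(-9, 2) = 81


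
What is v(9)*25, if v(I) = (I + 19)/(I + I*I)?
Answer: 70/9 ≈ 7.7778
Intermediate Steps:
v(I) = (19 + I)/(I + I²)
v(9)*25 = ((19 + 9)/(9*(1 + 9)))*25 = ((⅑)*28/10)*25 = ((⅑)*(⅒)*28)*25 = (14/45)*25 = 70/9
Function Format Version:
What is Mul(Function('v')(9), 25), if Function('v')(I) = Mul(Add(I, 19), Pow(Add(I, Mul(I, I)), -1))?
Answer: Rational(70, 9) ≈ 7.7778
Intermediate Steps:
Function('v')(I) = Mul(Pow(Add(I, Pow(I, 2)), -1), Add(19, I)) (Function('v')(I) = Mul(Add(19, I), Pow(Add(I, Pow(I, 2)), -1)) = Mul(Pow(Add(I, Pow(I, 2)), -1), Add(19, I)))
Mul(Function('v')(9), 25) = Mul(Mul(Pow(9, -1), Pow(Add(1, 9), -1), Add(19, 9)), 25) = Mul(Mul(Rational(1, 9), Pow(10, -1), 28), 25) = Mul(Mul(Rational(1, 9), Rational(1, 10), 28), 25) = Mul(Rational(14, 45), 25) = Rational(70, 9)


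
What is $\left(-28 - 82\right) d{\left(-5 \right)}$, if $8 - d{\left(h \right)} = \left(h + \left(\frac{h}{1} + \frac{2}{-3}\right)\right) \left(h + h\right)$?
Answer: $\frac{32560}{3} \approx 10853.0$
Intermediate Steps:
$d{\left(h \right)} = 8 - 2 h \left(- \frac{2}{3} + 2 h\right)$ ($d{\left(h \right)} = 8 - \left(h + \left(\frac{h}{1} + \frac{2}{-3}\right)\right) \left(h + h\right) = 8 - \left(h + \left(h 1 + 2 \left(- \frac{1}{3}\right)\right)\right) 2 h = 8 - \left(h + \left(h - \frac{2}{3}\right)\right) 2 h = 8 - \left(h + \left(- \frac{2}{3} + h\right)\right) 2 h = 8 - \left(- \frac{2}{3} + 2 h\right) 2 h = 8 - 2 h \left(- \frac{2}{3} + 2 h\right)$)
$\left(-28 - 82\right) d{\left(-5 \right)} = \left(-28 - 82\right) \left(8 - 4 \left(-5\right)^{2} + \frac{4}{3} \left(-5\right)\right) = - 110 \left(8 - 100 - \frac{20}{3}\right) = \left(-110\right) \left(- \frac{296}{3}\right) = \frac{32560}{3}$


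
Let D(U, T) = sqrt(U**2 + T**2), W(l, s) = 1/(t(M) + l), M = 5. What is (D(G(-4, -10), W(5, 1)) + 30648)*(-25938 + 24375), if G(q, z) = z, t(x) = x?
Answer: -47902824 - 1563*sqrt(10001)/10 ≈ -4.7918e+7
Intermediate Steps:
W(l, s) = 1/(5 + l)
D(U, T) = sqrt(T**2 + U**2)
(D(G(-4, -10), W(5, 1)) + 30648)*(-25938 + 24375) = (sqrt((1/(5 + 5))**2 + (-10)**2) + 30648)*(-25938 + 24375) = (sqrt((1/10)**2 + 100) + 30648)*(-1563) = (sqrt(1/100 + 100) + 30648)*(-1563) = (sqrt(10001/100) + 30648)*(-1563) = (sqrt(10001)/10 + 30648)*(-1563) = (30648 + sqrt(10001)/10)*(-1563) = -47902824 - 1563*sqrt(10001)/10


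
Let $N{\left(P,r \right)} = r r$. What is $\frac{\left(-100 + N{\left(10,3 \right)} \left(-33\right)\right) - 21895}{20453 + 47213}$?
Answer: $- \frac{11146}{33833} \approx -0.32944$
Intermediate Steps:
$N{\left(P,r \right)} = r^{2}$
$\frac{\left(-100 + N{\left(10,3 \right)} \left(-33\right)\right) - 21895}{20453 + 47213} = \frac{\left(-100 + 3^{2} \left(-33\right)\right) - 21895}{20453 + 47213} = \frac{\left(-100 + 9 \left(-33\right)\right) - 21895}{67666} = \left(\left(-100 - 297\right) - 21895\right) \frac{1}{67666} = \left(-397 - 21895\right) \frac{1}{67666} = \left(-22292\right) \frac{1}{67666} = - \frac{11146}{33833}$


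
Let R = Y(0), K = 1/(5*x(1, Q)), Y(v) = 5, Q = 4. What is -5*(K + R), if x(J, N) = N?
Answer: -101/4 ≈ -25.250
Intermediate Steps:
K = 1/20 (K = 1/(5*4) = 1/20 ≈ 0.050000)
R = 5
-5*(K + R) = -5*(1/20 + 5) = -5*101/20 = -101/4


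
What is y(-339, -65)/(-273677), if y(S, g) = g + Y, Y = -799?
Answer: 864/273677 ≈ 0.0031570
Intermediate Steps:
y(S, g) = -799 + g (y(S, g) = g - 799 = -799 + g)
y(-339, -65)/(-273677) = (-799 - 65)/(-273677) = -864*(-1/273677) = 864/273677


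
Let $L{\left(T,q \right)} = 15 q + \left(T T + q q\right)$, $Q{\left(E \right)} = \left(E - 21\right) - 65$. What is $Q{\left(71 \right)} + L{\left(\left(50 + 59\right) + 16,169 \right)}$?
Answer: $46706$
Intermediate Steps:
$Q{\left(E \right)} = -86 + E$ ($Q{\left(E \right)} = \left(-21 + E\right) - 65 = -86 + E$)
$L{\left(T,q \right)} = T^{2} + q^{2} + 15 q$ ($L{\left(T,q \right)} = 15 q + \left(T^{2} + q^{2}\right) = T^{2} + q^{2} + 15 q$)
$Q{\left(71 \right)} + L{\left(\left(50 + 59\right) + 16,169 \right)} = \left(-86 + 71\right) + \left(\left(\left(50 + 59\right) + 16\right)^{2} + 169^{2} + 15 \cdot 169\right) = -15 + \left(\left(109 + 16\right)^{2} + 28561 + 2535\right) = -15 + \left(125^{2} + 28561 + 2535\right) = -15 + \left(15625 + 28561 + 2535\right) = -15 + 46721 = 46706$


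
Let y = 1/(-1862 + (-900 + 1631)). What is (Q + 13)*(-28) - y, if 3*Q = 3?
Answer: -443351/1131 ≈ -392.00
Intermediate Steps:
Q = 1 (Q = (1/3)*3 = 1)
y = -1/1131 (y = 1/(-1862 + 731) = 1/(-1131) = -1/1131 ≈ -0.00088417)
(Q + 13)*(-28) - y = (1 + 13)*(-28) - 1*(-1/1131) = 14*(-28) + 1/1131 = -392 + 1/1131 = -443351/1131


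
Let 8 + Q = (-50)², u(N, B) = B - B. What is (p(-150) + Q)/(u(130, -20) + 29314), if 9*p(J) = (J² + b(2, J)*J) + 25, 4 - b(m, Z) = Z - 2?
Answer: 21553/263826 ≈ 0.081694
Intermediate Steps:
b(m, Z) = 6 - Z (b(m, Z) = 4 - (Z - 2) = 4 - (-2 + Z) = 4 + (2 - Z) = 6 - Z)
p(J) = 25/9 + J²/9 + J*(6 - J)/9 (p(J) = ((J² + (6 - J)*J) + 25)/9 = ((J² + J*(6 - J)) + 25)/9 = (25 + J² + J*(6 - J))/9 = 25/9 + J²/9 + J*(6 - J)/9)
u(N, B) = 0
Q = 2492 (Q = -8 + (-50)² = -8 + 2500 = 2492)
(p(-150) + Q)/(u(130, -20) + 29314) = ((25/9 + (⅔)*(-150)) + 2492)/(0 + 29314) = ((25/9 - 100) + 2492)/29314 = (-875/9 + 2492)*(1/29314) = (21553/9)*(1/29314) = 21553/263826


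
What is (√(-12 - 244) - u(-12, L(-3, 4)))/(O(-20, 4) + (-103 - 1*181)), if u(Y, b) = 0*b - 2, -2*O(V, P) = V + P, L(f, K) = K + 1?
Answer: -1/138 - 4*I/69 ≈ -0.0072464 - 0.057971*I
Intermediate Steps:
L(f, K) = 1 + K
O(V, P) = -P/2 - V/2 (O(V, P) = -(V + P)/2 = -(P + V)/2 = -P/2 - V/2)
u(Y, b) = -2 (u(Y, b) = 0 - 2 = -2)
(√(-12 - 244) - u(-12, L(-3, 4)))/(O(-20, 4) + (-103 - 1*181)) = (√(-12 - 244) - 1*(-2))/((-½*4 - ½*(-20)) + (-103 - 1*181)) = (√(-256) + 2)/((-2 + 10) + (-103 - 181)) = (16*I + 2)/(8 - 284) = (2 + 16*I)/(-276) = (2 + 16*I)*(-1/276) = -1/138 - 4*I/69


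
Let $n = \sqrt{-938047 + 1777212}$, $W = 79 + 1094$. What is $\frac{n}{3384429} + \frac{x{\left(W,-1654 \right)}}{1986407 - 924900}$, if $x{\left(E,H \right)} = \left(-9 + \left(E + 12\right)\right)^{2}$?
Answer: $\frac{1382976}{1061507} + \frac{\sqrt{839165}}{3384429} \approx 1.3031$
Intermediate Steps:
$W = 1173$
$x{\left(E,H \right)} = \left(3 + E\right)^{2}$ ($x{\left(E,H \right)} = \left(-9 + \left(12 + E\right)\right)^{2} = \left(3 + E\right)^{2}$)
$n = \sqrt{839165} \approx 916.06$
$\frac{n}{3384429} + \frac{x{\left(W,-1654 \right)}}{1986407 - 924900} = \frac{\sqrt{839165}}{3384429} + \frac{\left(3 + 1173\right)^{2}}{1986407 - 924900} = \sqrt{839165} \cdot \frac{1}{3384429} + \frac{1176^{2}}{1986407 - 924900} = \frac{\sqrt{839165}}{3384429} + \frac{1382976}{1061507} = \frac{1382976}{1061507} + \frac{\sqrt{839165}}{3384429}$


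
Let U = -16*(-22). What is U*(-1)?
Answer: -352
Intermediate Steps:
U = 352
U*(-1) = 352*(-1) = -352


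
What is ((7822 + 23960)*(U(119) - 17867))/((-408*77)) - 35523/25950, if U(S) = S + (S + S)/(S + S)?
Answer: 406544340437/22645700 ≈ 17952.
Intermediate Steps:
U(S) = 1 + S (U(S) = S + (2*S)/((2*S)) = S + (2*S)*(1/(2*S)) = S + 1 = 1 + S)
((7822 + 23960)*(U(119) - 17867))/((-408*77)) - 35523/25950 = ((7822 + 23960)*((1 + 119) - 17867))/((-408*77)) - 35523/25950 = (31782*(120 - 17867))/(-31416) - 35523*1/25950 = (31782*(-17747))*(-1/31416) - 11841/8650 = -564035154*(-1/31416) - 11841/8650 = 94005859/5236 - 11841/8650 = 406544340437/22645700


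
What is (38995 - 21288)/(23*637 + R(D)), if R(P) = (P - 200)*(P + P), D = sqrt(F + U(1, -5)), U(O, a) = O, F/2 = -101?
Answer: 17707*I/(400*sqrt(201) + 14249*I) ≈ 1.0728 + 0.42695*I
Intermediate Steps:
F = -202 (F = 2*(-101) = -202)
D = I*sqrt(201) (D = sqrt(-202 + 1) = sqrt(-201) = I*sqrt(201) ≈ 14.177*I)
R(P) = 2*P*(-200 + P) (R(P) = (-200 + P)*(2*P) = 2*P*(-200 + P))
(38995 - 21288)/(23*637 + R(D)) = (38995 - 21288)/(23*637 + 2*(I*sqrt(201))*(-200 + I*sqrt(201))) = 17707/(14651 + 2*I*sqrt(201)*(-200 + I*sqrt(201)))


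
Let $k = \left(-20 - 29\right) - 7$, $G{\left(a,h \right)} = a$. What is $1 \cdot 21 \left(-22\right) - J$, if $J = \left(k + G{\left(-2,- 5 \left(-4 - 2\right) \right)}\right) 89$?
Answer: $4700$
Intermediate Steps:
$k = -56$ ($k = -49 - 7 = -56$)
$J = -5162$ ($J = \left(-56 - 2\right) 89 = \left(-58\right) 89 = -5162$)
$1 \cdot 21 \left(-22\right) - J = 1 \cdot 21 \left(-22\right) - -5162 = 21 \left(-22\right) + 5162 = -462 + 5162 = 4700$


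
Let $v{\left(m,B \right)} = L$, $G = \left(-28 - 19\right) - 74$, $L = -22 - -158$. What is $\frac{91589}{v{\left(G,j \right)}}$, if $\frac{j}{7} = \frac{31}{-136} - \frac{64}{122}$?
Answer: $\frac{91589}{136} \approx 673.45$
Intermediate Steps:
$L = 136$ ($L = -22 + 158 = 136$)
$j = - \frac{43701}{8296}$ ($j = 7 \left(\frac{31}{-136} - \frac{64}{122}\right) = 7 \left(31 \left(- \frac{1}{136}\right) - \frac{32}{61}\right) = 7 \left(- \frac{31}{136} - \frac{32}{61}\right) = 7 \left(- \frac{6243}{8296}\right) = - \frac{43701}{8296} \approx -5.2677$)
$G = -121$ ($G = -47 - 74 = -121$)
$v{\left(m,B \right)} = 136$
$\frac{91589}{v{\left(G,j \right)}} = \frac{91589}{136}$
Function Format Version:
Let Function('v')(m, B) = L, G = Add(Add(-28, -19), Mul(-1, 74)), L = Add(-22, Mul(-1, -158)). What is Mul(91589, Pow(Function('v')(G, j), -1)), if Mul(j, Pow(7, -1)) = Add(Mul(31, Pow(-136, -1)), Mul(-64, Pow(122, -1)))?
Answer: Rational(91589, 136) ≈ 673.45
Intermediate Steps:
L = 136 (L = Add(-22, 158) = 136)
j = Rational(-43701, 8296) (j = Mul(7, Add(Mul(31, Pow(-136, -1)), Mul(-64, Pow(122, -1)))) = Mul(7, Add(Mul(31, Rational(-1, 136)), Mul(-64, Rational(1, 122)))) = Mul(7, Add(Rational(-31, 136), Rational(-32, 61))) = Mul(7, Rational(-6243, 8296)) = Rational(-43701, 8296) ≈ -5.2677)
G = -121 (G = Add(-47, -74) = -121)
Function('v')(m, B) = 136
Mul(91589, Pow(Function('v')(G, j), -1)) = Mul(91589, Pow(136, -1)) = Mul(91589, Rational(1, 136)) = Rational(91589, 136)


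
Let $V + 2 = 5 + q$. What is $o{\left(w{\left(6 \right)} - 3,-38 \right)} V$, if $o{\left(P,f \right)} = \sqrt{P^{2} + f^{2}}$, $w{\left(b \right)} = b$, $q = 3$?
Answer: $6 \sqrt{1453} \approx 228.71$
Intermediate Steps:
$V = 6$ ($V = -2 + \left(5 + 3\right) = -2 + 8 = 6$)
$o{\left(w{\left(6 \right)} - 3,-38 \right)} V = \sqrt{\left(6 - 3\right)^{2} + \left(-38\right)^{2}} \cdot 6 = \sqrt{\left(6 - 3\right)^{2} + 1444} \cdot 6 = \sqrt{3^{2} + 1444} \cdot 6 = \sqrt{9 + 1444} \cdot 6 = \sqrt{1453} \cdot 6 = 6 \sqrt{1453}$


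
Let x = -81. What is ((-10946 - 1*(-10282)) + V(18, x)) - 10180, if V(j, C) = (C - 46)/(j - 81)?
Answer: -683045/63 ≈ -10842.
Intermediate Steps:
V(j, C) = (-46 + C)/(-81 + j)
((-10946 - 1*(-10282)) + V(18, x)) - 10180 = ((-10946 - 1*(-10282)) + (-46 - 81)/(-81 + 18)) - 10180 = ((-10946 + 10282) - 127/(-63)) - 10180 = (-664 - 1/63*(-127)) - 10180 = (-664 + 127/63) - 10180 = -41705/63 - 10180 = -683045/63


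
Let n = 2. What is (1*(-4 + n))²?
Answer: 4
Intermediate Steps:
(1*(-4 + n))² = (1*(-4 + 2))² = (1*(-2))² = (-2)² = 4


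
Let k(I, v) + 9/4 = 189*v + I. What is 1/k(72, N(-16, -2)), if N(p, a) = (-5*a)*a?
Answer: -4/14841 ≈ -0.00026952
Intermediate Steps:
N(p, a) = -5*a**2
k(I, v) = -9/4 + I + 189*v (k(I, v) = -9/4 + (189*v + I) = -9/4 + (I + 189*v) = -9/4 + I + 189*v)
1/k(72, N(-16, -2)) = 1/(-9/4 + 72 + 189*(-5*(-2)**2)) = 1/(-9/4 + 72 + 189*(-5*4)) = 1/(-9/4 + 72 + 189*(-20)) = 1/(-9/4 + 72 - 3780) = 1/(-14841/4) = -4/14841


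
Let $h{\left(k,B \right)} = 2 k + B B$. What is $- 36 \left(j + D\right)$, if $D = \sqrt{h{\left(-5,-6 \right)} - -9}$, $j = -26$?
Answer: $936 - 36 \sqrt{35} \approx 723.02$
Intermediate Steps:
$h{\left(k,B \right)} = B^{2} + 2 k$ ($h{\left(k,B \right)} = 2 k + B^{2} = B^{2} + 2 k$)
$D = \sqrt{35}$ ($D = \sqrt{\left(\left(-6\right)^{2} + 2 \left(-5\right)\right) - -9} = \sqrt{\left(36 - 10\right) + \left(-13 + 22\right)} = \sqrt{26 + 9} = \sqrt{35} \approx 5.9161$)
$- 36 \left(j + D\right) = - 36 \left(-26 + \sqrt{35}\right) = 936 - 36 \sqrt{35}$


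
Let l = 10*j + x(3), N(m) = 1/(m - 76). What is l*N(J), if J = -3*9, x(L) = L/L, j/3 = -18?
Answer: 539/103 ≈ 5.2330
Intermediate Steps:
j = -54 (j = 3*(-18) = -54)
x(L) = 1
J = -27
N(m) = 1/(-76 + m)
l = -539 (l = 10*(-54) + 1 = -540 + 1 = -539)
l*N(J) = -539/(-76 - 27) = -539/(-103) = -539*(-1/103) = 539/103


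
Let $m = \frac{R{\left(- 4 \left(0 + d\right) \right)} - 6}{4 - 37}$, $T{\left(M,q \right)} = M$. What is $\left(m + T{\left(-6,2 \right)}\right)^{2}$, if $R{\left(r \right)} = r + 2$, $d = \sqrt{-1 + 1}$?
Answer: $\frac{37636}{1089} \approx 34.56$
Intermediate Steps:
$d = 0$ ($d = \sqrt{0} = 0$)
$R{\left(r \right)} = 2 + r$
$m = \frac{4}{33}$ ($m = \frac{\left(2 - 4 \left(0 + 0\right)\right) - 6}{4 - 37} = \frac{\left(2 - 0\right) - 6}{-33} = \left(\left(2 + 0\right) - 6\right) \left(- \frac{1}{33}\right) = \left(2 - 6\right) \left(- \frac{1}{33}\right) = \left(-4\right) \left(- \frac{1}{33}\right) = \frac{4}{33} \approx 0.12121$)
$\left(m + T{\left(-6,2 \right)}\right)^{2} = \left(\frac{4}{33} - 6\right)^{2} = \left(- \frac{194}{33}\right)^{2} = \frac{37636}{1089}$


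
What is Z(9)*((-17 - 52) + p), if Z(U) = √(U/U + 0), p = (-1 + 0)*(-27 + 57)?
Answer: -99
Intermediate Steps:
p = -30 (p = -1*30 = -30)
Z(U) = 1 (Z(U) = √(1 + 0) = √1 = 1)
Z(9)*((-17 - 52) + p) = 1*((-17 - 52) - 30) = 1*(-69 - 30) = 1*(-99) = -99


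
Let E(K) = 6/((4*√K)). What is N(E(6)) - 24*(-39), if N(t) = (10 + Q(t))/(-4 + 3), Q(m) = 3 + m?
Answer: 923 - √6/4 ≈ 922.39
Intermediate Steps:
E(K) = 3/(2*√K) (E(K) = 6*(1/(4*√K)) = 3/(2*√K))
N(t) = -13 - t (N(t) = (10 + (3 + t))/(-4 + 3) = (13 + t)/(-1) = (13 + t)*(-1) = -13 - t)
N(E(6)) - 24*(-39) = (-13 - 3/(2*√6)) - 24*(-39) = (-13 - 3*√6/6/2) + 936 = (-13 - √6/4) + 936 = 923 - √6/4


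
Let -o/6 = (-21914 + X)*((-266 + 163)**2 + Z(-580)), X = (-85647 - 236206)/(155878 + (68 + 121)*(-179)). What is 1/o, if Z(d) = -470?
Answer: 122047/162722421742374 ≈ 7.5003e-10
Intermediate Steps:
X = -321853/122047 (X = -321853/(155878 + 189*(-179)) = -321853/(155878 - 33831) = -321853/122047 ≈ -2.6371)
o = 162722421742374/122047 (o = -6*(-21914 - 321853/122047)*((-266 + 163)**2 - 470) = -(-16049158866)*((-103)**2 - 470)/122047 = -(-16049158866)*(10609 - 470)/122047 = -(-16049158866)*10139/122047 = -6*(-27120403623729/122047) = 162722421742374/122047 ≈ 1.3333e+9)
1/o = 1/(162722421742374/122047) = 122047/162722421742374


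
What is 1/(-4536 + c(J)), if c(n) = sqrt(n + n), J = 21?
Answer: -108/489887 - sqrt(42)/20575254 ≈ -0.00022077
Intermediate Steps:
c(n) = sqrt(2)*sqrt(n) (c(n) = sqrt(2*n) = sqrt(2)*sqrt(n))
1/(-4536 + c(J)) = 1/(-4536 + sqrt(2)*sqrt(21)) = 1/(-4536 + sqrt(42))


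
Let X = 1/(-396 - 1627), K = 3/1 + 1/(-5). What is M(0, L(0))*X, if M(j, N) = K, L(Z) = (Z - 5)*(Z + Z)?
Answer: -2/1445 ≈ -0.0013841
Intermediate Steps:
K = 14/5 (K = 3*1 + 1*(-1/5) = 3 - 1/5 = 14/5 ≈ 2.8000)
L(Z) = 2*Z*(-5 + Z) (L(Z) = (-5 + Z)*(2*Z) = 2*Z*(-5 + Z))
M(j, N) = 14/5
X = -1/2023 (X = 1/(-2023) = -1/2023 ≈ -0.00049432)
M(0, L(0))*X = (14/5)*(-1/2023) = -2/1445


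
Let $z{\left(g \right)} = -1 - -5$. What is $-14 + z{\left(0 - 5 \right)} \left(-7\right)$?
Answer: $-42$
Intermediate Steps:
$z{\left(g \right)} = 4$ ($z{\left(g \right)} = -1 + 5 = 4$)
$-14 + z{\left(0 - 5 \right)} \left(-7\right) = -14 + 4 \left(-7\right) = -14 - 28 = -42$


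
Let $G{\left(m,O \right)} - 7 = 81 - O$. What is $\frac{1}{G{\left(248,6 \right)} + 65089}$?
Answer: $\frac{1}{65171} \approx 1.5344 \cdot 10^{-5}$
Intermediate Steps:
$G{\left(m,O \right)} = 88 - O$ ($G{\left(m,O \right)} = 7 - \left(-81 + O\right) = 88 - O$)
$\frac{1}{G{\left(248,6 \right)} + 65089} = \frac{1}{\left(88 - 6\right) + 65089} = \frac{1}{82 + 65089} = \frac{1}{65171}$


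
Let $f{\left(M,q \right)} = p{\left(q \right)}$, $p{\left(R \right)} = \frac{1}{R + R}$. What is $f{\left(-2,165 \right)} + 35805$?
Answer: $\frac{11815651}{330} \approx 35805.0$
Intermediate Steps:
$p{\left(R \right)} = \frac{1}{2 R}$
$f{\left(M,q \right)} = \frac{1}{2 q}$
$f{\left(-2,165 \right)} + 35805 = \frac{1}{2 \cdot 165} + 35805 = \frac{1}{2} \cdot \frac{1}{165} + 35805 = \frac{1}{330} + 35805 = \frac{11815651}{330}$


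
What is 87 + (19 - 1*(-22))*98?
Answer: 4105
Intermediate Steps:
87 + (19 - 1*(-22))*98 = 87 + (19 + 22)*98 = 87 + 41*98 = 87 + 4018 = 4105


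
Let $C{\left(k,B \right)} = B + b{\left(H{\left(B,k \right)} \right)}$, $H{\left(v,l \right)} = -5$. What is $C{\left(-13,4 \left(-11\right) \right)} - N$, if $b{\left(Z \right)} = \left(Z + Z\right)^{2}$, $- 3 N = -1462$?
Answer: $- \frac{1294}{3} \approx -431.33$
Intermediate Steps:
$N = \frac{1462}{3}$ ($N = \left(- \frac{1}{3}\right) \left(-1462\right) = \frac{1462}{3} \approx 487.33$)
$b{\left(Z \right)} = 4 Z^{2}$ ($b{\left(Z \right)} = \left(2 Z\right)^{2} = 4 Z^{2}$)
$C{\left(k,B \right)} = 100 + B$ ($C{\left(k,B \right)} = B + 4 \left(-5\right)^{2} = B + 4 \cdot 25 = B + 100 = 100 + B$)
$C{\left(-13,4 \left(-11\right) \right)} - N = \left(100 + 4 \left(-11\right)\right) - \frac{1462}{3} = \left(100 - 44\right) - \frac{1462}{3} = 56 - \frac{1462}{3} = - \frac{1294}{3}$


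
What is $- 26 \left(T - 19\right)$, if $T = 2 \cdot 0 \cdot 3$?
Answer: $494$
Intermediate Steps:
$T = 0$ ($T = 0 \cdot 3 = 0$)
$- 26 \left(T - 19\right) = - 26 \left(0 - 19\right) = \left(-26\right) \left(-19\right) = 494$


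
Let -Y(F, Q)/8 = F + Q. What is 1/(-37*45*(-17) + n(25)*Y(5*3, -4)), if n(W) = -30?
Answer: 1/30945 ≈ 3.2315e-5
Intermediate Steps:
Y(F, Q) = -8*F - 8*Q (Y(F, Q) = -8*(F + Q) = -8*F - 8*Q)
1/(-37*45*(-17) + n(25)*Y(5*3, -4)) = 1/(-37*45*(-17) - 30*(-40*3 - 8*(-4))) = 1/(-1665*(-17) - 30*(-8*15 + 32)) = 1/(28305 - 30*(-120 + 32)) = 1/(28305 - 30*(-88)) = 1/(28305 + 2640) = 1/30945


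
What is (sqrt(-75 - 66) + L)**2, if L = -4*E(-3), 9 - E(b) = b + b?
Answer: (60 - I*sqrt(141))**2 ≈ 3459.0 - 1424.9*I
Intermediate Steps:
E(b) = 9 - 2*b (E(b) = 9 - (b + b) = 9 - 2*b)
L = -60 (L = -4*(9 - 2*(-3)) = -4*(9 + 6) = -60 ≈ -60.000)
(sqrt(-75 - 66) + L)**2 = (sqrt(-75 - 66) - 60)**2 = (sqrt(-141) - 60)**2 = (I*sqrt(141) - 60)**2 = (-60 + I*sqrt(141))**2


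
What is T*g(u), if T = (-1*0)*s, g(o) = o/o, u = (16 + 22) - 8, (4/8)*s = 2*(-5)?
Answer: 0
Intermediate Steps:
s = -20 (s = 2*(2*(-5)) = 2*(-10) = -20)
u = 30 (u = 38 - 8 = 30)
g(o) = 1
T = 0 (T = -1*0*(-20) = 0*(-20) = 0)
T*g(u) = 0*1 = 0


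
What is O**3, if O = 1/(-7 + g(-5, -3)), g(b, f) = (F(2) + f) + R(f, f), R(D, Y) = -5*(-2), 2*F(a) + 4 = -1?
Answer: -8/125 ≈ -0.064000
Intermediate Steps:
F(a) = -5/2 (F(a) = -2 + (1/2)*(-1) = -2 - 1/2 = -5/2)
R(D, Y) = 10
g(b, f) = 15/2 + f (g(b, f) = (-5/2 + f) + 10 = 15/2 + f)
O = -2/5 (O = 1/(-7 + (15/2 - 3)) = 1/(-7 + 9/2) = 1/(-5/2) = -2/5 ≈ -0.40000)
O**3 = (-2/5)**3 = -8/125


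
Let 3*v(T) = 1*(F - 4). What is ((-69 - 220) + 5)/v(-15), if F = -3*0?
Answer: 213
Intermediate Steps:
F = 0
v(T) = -4/3 (v(T) = (1*(0 - 4))/3 = (1*(-4))/3 = (1/3)*(-4) = -4/3)
((-69 - 220) + 5)/v(-15) = ((-69 - 220) + 5)/(-4/3) = (-289 + 5)*(-3/4) = -284*(-3/4) = 213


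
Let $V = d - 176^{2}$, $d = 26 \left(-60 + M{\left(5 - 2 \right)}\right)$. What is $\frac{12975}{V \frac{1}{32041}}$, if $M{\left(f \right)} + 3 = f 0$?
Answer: $- \frac{415731975}{32614} \approx -12747.0$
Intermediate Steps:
$M{\left(f \right)} = -3$ ($M{\left(f \right)} = -3 + f 0 = -3 + 0 = -3$)
$d = -1638$ ($d = 26 \left(-60 - 3\right) = 26 \left(-63\right) = -1638$)
$V = -32614$ ($V = -1638 - 176^{2} = -1638 - 30976 = -32614$)
$\frac{12975}{V \frac{1}{32041}} = \frac{12975}{\left(-32614\right) \frac{1}{32041}} = \frac{12975}{- \frac{32614}{32041}} = 12975 \left(- \frac{32041}{32614}\right) = - \frac{415731975}{32614}$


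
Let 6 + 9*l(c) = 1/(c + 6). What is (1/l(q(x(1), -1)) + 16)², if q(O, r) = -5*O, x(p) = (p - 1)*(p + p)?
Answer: 256036/1225 ≈ 209.01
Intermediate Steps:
x(p) = 2*p*(-1 + p) (x(p) = (-1 + p)*(2*p) = 2*p*(-1 + p))
l(c) = -⅔ + 1/(9*(6 + c)) (l(c) = -⅔ + 1/(9*(c + 6)) = -⅔ + 1/(9*(6 + c)))
(1/l(q(x(1), -1)) + 16)² = (1/((-35 - (-30)*2*1*(-1 + 1))/(9*(6 - 10*(-1 + 1)))) + 16)² = (1/((-35 - (-30)*2*1*0)/(9*(6 - 10*0))) + 16)² = (1/((-35 - (-30)*0)/(9*(6 - 5*0))) + 16)² = (1/((-35 - 6*0)/(9*(6 + 0))) + 16)² = (1/((⅑)*(-35 + 0)/6) + 16)² = (1/((⅑)*(⅙)*(-35)) + 16)² = (1/(-35/54) + 16)² = (-54/35 + 16)² = (506/35)² = 256036/1225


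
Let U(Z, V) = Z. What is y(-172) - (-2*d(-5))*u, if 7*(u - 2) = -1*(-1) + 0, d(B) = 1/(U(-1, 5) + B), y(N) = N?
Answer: -1209/7 ≈ -172.71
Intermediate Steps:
d(B) = 1/(-1 + B)
u = 15/7 (u = 2 + (-1*(-1) + 0)/7 = 2 + (1 + 0)/7 = 2 + (⅐)*1 = 2 + ⅐ = 15/7 ≈ 2.1429)
y(-172) - (-2*d(-5))*u = -172 - (-2/(-1 - 5))*15/7 = -172 - (-2/(-6))*15/7 = -172 - (-2*(-⅙))*15/7 = -172 - 15/(3*7) = -172 - 1*5/7 = -172 - 5/7 = -1209/7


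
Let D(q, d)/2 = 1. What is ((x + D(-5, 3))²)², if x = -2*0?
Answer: 16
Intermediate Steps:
D(q, d) = 2 (D(q, d) = 2*1 = 2)
x = 0
((x + D(-5, 3))²)² = ((0 + 2)²)² = (2²)² = 4² = 16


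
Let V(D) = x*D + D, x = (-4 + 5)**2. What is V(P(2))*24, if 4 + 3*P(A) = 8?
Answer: 64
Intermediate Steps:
x = 1 (x = 1**2 = 1)
P(A) = 4/3 (P(A) = -4/3 + (1/3)*8 = -4/3 + 8/3 = 4/3)
V(D) = 2*D (V(D) = 1*D + D = D + D = 2*D)
V(P(2))*24 = (2*(4/3))*24 = (8/3)*24 = 64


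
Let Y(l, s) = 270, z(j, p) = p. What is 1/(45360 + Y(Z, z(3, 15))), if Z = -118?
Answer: 1/45630 ≈ 2.1915e-5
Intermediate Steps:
1/(45360 + Y(Z, z(3, 15))) = 1/(45360 + 270) = 1/45630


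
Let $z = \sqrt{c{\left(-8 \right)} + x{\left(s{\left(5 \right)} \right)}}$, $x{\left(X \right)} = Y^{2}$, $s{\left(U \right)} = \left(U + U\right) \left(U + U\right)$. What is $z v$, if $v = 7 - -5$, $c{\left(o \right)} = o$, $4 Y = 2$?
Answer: $6 i \sqrt{31} \approx 33.407 i$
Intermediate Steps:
$Y = \frac{1}{2}$ ($Y = \frac{1}{4} \cdot 2 = \frac{1}{2} \approx 0.5$)
$s{\left(U \right)} = 4 U^{2}$ ($s{\left(U \right)} = 2 U 2 U = 4 U^{2}$)
$x{\left(X \right)} = \frac{1}{4}$ ($x{\left(X \right)} = \left(\frac{1}{2}\right)^{2} = \frac{1}{4}$)
$v = 12$ ($v = 7 + 5 = 12$)
$z = \frac{i \sqrt{31}}{2}$ ($z = \sqrt{-8 + \frac{1}{4}} = \sqrt{- \frac{31}{4}} = \frac{i \sqrt{31}}{2} \approx 2.7839 i$)
$z v = \frac{i \sqrt{31}}{2} \cdot 12 = 6 i \sqrt{31}$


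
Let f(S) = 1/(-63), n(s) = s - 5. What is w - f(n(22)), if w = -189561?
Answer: -11942342/63 ≈ -1.8956e+5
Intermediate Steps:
n(s) = -5 + s
f(S) = -1/63
w - f(n(22)) = -189561 - 1*(-1/63) = -189561 + 1/63 = -11942342/63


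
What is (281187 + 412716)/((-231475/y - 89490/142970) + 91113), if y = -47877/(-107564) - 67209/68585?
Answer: 910313565788041947/687303479748379304 ≈ 1.3245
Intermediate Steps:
y = -91758717/171564580 (y = -47877*(-1/107564) - 67209*1/68585 = 47877/107564 - 1563/1595 = -91758717/171564580 ≈ -0.53483)
(281187 + 412716)/((-231475/y - 89490/142970) + 91113) = (281187 + 412716)/((-231475/(-91758717/171564580) - 89490/142970) + 91113) = 693903/((-231475*(-171564580/91758717) - 89490*1/142970) + 91113) = 693903/((39712911155500/91758717 - 8949/14297) + 91113) = 693903/(567774669641425067/1311874376949 + 91113) = 693903/(687303479748379304/1311874376949) = 693903*(1311874376949/687303479748379304) = 910313565788041947/687303479748379304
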